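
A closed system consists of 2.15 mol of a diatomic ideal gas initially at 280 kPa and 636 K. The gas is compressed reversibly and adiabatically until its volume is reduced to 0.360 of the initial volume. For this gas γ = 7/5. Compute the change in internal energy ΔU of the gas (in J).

V₁ = nRT₁/P₁ = 2.15×8.314×636/280 = 40.6 L.
Adiabatic: TV^(γ−1) = const ⇒ T₂ = 636×(2.78)^0.400 = 957 K; PV^γ = const ⇒ P₂ = 1170 kPa.
For an ideal gas ΔU = nCvΔT with Cv = (5/2)R = 20.8 J/(mol·K).
ΔU = 2.15×20.8×(957−636) = 14300 J.

14300 J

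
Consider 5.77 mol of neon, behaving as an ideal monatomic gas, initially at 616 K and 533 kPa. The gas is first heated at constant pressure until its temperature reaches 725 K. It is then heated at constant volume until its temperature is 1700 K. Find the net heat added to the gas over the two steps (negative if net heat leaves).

83200 J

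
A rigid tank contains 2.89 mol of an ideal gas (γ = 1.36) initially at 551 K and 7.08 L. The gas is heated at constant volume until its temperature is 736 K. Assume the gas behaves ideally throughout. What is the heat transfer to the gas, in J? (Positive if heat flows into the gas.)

12300 J

P₁ = nRT₁/V₁ = 2.89×8.314×551/7.08 = 1870 kPa.
Isochoric: V stays 7.08 L; P/T = const ⇒ T₂ = 736 K, P₂ = 2500 kPa.
W = 0 (no volume change).
ΔU = nCvΔT = 2.89×23.1×(736−551) = 12300 J.
Q = ΔU = 12300 J.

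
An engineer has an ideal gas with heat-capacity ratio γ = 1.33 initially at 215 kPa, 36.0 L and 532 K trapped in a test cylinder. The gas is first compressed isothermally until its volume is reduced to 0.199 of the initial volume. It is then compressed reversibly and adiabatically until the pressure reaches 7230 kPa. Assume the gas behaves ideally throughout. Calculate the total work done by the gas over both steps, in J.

-26600 J

n = P₁V₁/(RT₁) = 215×36.0/(8.314×532) = 1.75 mol.
Step 1 — Isothermal: T stays 532 K; PV = const ⇒ V₂ = 7.16 L, P₂ = 1080 kPa.
ΔU = 0 (ideal gas, T constant).
W = nRT ln(V₂/V₁) = 1.75×8.314×532×ln(0.199) = -12500 J.
Q = ΔU + W = -12500 J.
State after step 1: P = 1080 kPa, V = 7.16 L, T = 532 K.
Step 2 — Adiabatic: T₂/T₁ = (P₂/P₁)^((γ−1)/γ) ⇒ T₂ = 532×(6.69)^0.248 = 853 K; V₂ = 1.72 L.
ΔU = nCvΔT = 1.75×25.2×(853−532) = 14100 J.
Q = 0 for an adiabatic process, so W = −ΔU = -14100 J.
Net over both steps: W = -26600 J, Q = -12500 J, ΔU = 14100 J.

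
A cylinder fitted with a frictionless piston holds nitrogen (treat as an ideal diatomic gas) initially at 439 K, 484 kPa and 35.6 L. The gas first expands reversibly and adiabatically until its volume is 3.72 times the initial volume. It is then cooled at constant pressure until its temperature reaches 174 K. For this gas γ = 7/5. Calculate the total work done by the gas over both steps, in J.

n = P₁V₁/(RT₁) = 484×35.6/(8.314×439) = 4.72 mol.
Step 1 — Adiabatic: TV^(γ−1) = const ⇒ T₂ = 439×(0.269)^0.400 = 260 K; PV^γ = const ⇒ P₂ = 76.9 kPa.
ΔU = nCvΔT = 4.72×20.8×(260−439) = -17600 J.
Q = 0 for an adiabatic process, so W = −ΔU = 17600 J.
State after step 1: P = 76.9 kPa, V = 132 L, T = 260 K.
Step 2 — Isobaric: P stays 76.9 kPa; V/T = const ⇒ T₂ = 174 K, V₂ = 88.8 L.
W = PΔV = 76.9×(88.8−132) kPa·L = -3360 J.
ΔU = nCvΔT = 4.72×20.8×(174−260) = -8400 J.
Q = ΔU + W = nCpΔT = -11800 J.
Net over both steps: W = 14200 J, Q = -11800 J, ΔU = -26000 J.

14200 J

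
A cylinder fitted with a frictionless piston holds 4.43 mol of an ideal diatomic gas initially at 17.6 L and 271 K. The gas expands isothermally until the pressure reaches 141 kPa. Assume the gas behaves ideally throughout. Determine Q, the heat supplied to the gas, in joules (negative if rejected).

P₁ = nRT₁/V₁ = 4.43×8.314×271/17.6 = 567 kPa.
Isothermal: T stays 271 K; PV = const ⇒ V₂ = 70.8 L, P₂ = 141 kPa.
ΔU = 0 (ideal gas, T constant).
W = nRT ln(V₂/V₁) = 4.43×8.314×271×ln(4.02) = 13900 J.
Q = ΔU + W = 13900 J.

13900 J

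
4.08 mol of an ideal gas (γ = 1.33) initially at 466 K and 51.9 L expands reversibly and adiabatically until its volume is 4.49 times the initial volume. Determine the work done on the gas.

-18700 J

P₁ = nRT₁/V₁ = 4.08×8.314×466/51.9 = 305 kPa.
Adiabatic: TV^(γ−1) = const ⇒ T₂ = 466×(0.223)^0.330 = 284 K; PV^γ = const ⇒ P₂ = 41.3 kPa.
ΔU = nCvΔT = 4.08×25.2×(284−466) = -18700 J.
Q = 0 for an adiabatic process, so W = −ΔU = 18700 J.
Work done on the gas = −W_by = -18700 J.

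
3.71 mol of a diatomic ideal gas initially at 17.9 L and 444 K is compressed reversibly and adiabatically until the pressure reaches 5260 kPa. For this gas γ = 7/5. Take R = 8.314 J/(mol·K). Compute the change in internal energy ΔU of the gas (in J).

P₁ = nRT₁/V₁ = 3.71×8.314×444/17.9 = 765 kPa.
Adiabatic: T₂/T₁ = (P₂/P₁)^((γ−1)/γ) ⇒ T₂ = 444×(6.87)^0.286 = 770 K; V₂ = 4.52 L.
For an ideal gas ΔU = nCvΔT with Cv = (5/2)R = 20.8 J/(mol·K).
ΔU = 3.71×20.8×(770−444) = 25200 J.

25200 J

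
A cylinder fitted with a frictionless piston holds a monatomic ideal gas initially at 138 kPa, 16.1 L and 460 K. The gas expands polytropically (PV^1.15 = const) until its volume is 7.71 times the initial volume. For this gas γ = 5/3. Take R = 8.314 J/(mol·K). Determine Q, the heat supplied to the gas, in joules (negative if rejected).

n = P₁V₁/(RT₁) = 138×16.1/(8.314×460) = 0.581 mol.
Polytropic n=1.15: T₂ = T₁(V₁/V₂)^(n−1) = 460×(0.130)^0.15 = 339 K; P₂ = P₁(V₁/V₂)^n = 13.2 kPa.
W = (P₁V₁−P₂V₂)/(n−1) = (138×16.1−13.2×124)/0.15 = 3910 J.
ΔU = nCvΔT = 0.581×12.5×(339−460) = -879 J.
Q = ΔU + W = 3030 J.

3030 J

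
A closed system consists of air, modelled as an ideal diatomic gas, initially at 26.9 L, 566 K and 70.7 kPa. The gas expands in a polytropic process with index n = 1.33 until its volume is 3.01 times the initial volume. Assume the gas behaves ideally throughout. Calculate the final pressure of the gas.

16.3 kPa

Polytropic n=1.33: T₂ = T₁(V₁/V₂)^(n−1) = 566×(0.332)^0.33 = 393 K; P₂ = P₁(V₁/V₂)^n = 16.3 kPa.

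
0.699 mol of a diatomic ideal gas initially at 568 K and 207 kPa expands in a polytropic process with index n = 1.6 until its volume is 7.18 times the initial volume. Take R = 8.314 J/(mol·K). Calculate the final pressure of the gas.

V₁ = nRT₁/P₁ = 0.699×8.314×568/207 = 15.9 L.
Polytropic n=1.6: T₂ = T₁(V₁/V₂)^(n−1) = 568×(0.139)^0.60 = 174 K; P₂ = P₁(V₁/V₂)^n = 8.83 kPa.

8.83 kPa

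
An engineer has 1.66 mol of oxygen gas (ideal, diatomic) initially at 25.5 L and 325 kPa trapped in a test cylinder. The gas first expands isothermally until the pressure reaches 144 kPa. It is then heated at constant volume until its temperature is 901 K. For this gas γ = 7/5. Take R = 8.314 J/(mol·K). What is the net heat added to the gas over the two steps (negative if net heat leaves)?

T₁ = P₁V₁/(nR) = 325×25.5/(1.66×8.314) = 600 K.
Step 1 — Isothermal: T stays 600 K; PV = const ⇒ V₂ = 57.6 L, P₂ = 144 kPa.
ΔU = 0 (ideal gas, T constant).
W = nRT ln(V₂/V₁) = 1.66×8.314×600×ln(2.26) = 6750 J.
Q = ΔU + W = 6750 J.
State after step 1: P = 144 kPa, V = 57.6 L, T = 600 K.
Step 2 — Isochoric: V stays 57.6 L; P/T = const ⇒ T₂ = 901 K, P₂ = 216 kPa.
W = 0 (no volume change).
ΔU = nCvΔT = 1.66×20.8×(901−600) = 10400 J.
Q = ΔU = 10400 J.
Net over both steps: W = 6750 J, Q = 17100 J, ΔU = 10400 J.

17100 J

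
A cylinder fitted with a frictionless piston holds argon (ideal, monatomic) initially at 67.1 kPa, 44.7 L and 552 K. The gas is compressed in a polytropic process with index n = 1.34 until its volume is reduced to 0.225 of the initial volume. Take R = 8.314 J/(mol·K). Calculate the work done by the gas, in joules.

n = P₁V₁/(RT₁) = 67.1×44.7/(8.314×552) = 0.654 mol.
Polytropic n=1.34: T₂ = T₁(V₁/V₂)^(n−1) = 552×(4.44)^0.34 = 917 K; P₂ = P₁(V₁/V₂)^n = 495 kPa.
W = (P₁V₁−P₂V₂)/(n−1) = (67.1×44.7−495×10.1)/0.34 = -5830 J.

-5830 J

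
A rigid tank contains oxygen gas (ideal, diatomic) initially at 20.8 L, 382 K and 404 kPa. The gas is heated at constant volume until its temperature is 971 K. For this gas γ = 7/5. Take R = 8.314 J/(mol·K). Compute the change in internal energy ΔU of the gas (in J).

32400 J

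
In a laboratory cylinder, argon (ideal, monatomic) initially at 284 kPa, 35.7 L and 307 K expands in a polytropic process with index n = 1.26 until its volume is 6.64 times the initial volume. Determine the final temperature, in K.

188 K

Polytropic n=1.26: T₂ = T₁(V₁/V₂)^(n−1) = 307×(0.151)^0.26 = 188 K; P₂ = P₁(V₁/V₂)^n = 26.1 kPa.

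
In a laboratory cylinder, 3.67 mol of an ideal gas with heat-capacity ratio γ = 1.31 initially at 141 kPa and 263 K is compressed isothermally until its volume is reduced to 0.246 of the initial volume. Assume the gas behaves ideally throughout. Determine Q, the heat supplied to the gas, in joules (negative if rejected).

V₁ = nRT₁/P₁ = 3.67×8.314×263/141 = 56.9 L.
Isothermal: T stays 263 K; PV = const ⇒ V₂ = 14.0 L, P₂ = 573 kPa.
ΔU = 0 (ideal gas, T constant).
W = nRT ln(V₂/V₁) = 3.67×8.314×263×ln(0.246) = -11300 J.
Q = ΔU + W = -11300 J.

-11300 J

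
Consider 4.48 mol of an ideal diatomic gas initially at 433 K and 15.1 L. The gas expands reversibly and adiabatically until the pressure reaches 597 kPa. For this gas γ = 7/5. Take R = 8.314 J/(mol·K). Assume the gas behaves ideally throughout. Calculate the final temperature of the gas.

P₁ = nRT₁/V₁ = 4.48×8.314×433/15.1 = 1070 kPa.
Adiabatic: T₂/T₁ = (P₂/P₁)^((γ−1)/γ) ⇒ T₂ = 433×(0.559)^0.286 = 367 K; V₂ = 22.9 L.

367 K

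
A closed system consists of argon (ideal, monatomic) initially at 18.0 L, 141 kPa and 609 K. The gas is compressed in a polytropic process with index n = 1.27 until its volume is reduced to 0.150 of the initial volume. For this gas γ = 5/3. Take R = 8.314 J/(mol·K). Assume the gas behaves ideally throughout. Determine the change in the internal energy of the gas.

n = P₁V₁/(RT₁) = 141×18.0/(8.314×609) = 0.501 mol.
Polytropic n=1.27: T₂ = T₁(V₁/V₂)^(n−1) = 609×(6.67)^0.27 = 1020 K; P₂ = P₁(V₁/V₂)^n = 1570 kPa.
For an ideal gas ΔU = nCvΔT with Cv = (3/2)R = 12.5 J/(mol·K).
ΔU = 0.501×12.5×(1020−609) = 2550 J.

2550 J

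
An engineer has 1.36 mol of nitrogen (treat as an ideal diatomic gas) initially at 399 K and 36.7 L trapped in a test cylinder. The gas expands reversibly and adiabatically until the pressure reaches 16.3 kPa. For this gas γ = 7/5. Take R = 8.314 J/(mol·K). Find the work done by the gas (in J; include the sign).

P₁ = nRT₁/V₁ = 1.36×8.314×399/36.7 = 123 kPa.
Adiabatic: T₂/T₁ = (P₂/P₁)^((γ−1)/γ) ⇒ T₂ = 399×(0.133)^0.286 = 224 K; V₂ = 155 L.
ΔU = nCvΔT = 1.36×20.8×(224−399) = -4950 J.
Q = 0 for an adiabatic process, so W = −ΔU = 4950 J.

4950 J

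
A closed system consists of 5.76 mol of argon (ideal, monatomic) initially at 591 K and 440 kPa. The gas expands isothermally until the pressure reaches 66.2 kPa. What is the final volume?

428 L

V₁ = nRT₁/P₁ = 5.76×8.314×591/440 = 64.3 L.
Isothermal: T stays 591 K; PV = const ⇒ V₂ = 428 L, P₂ = 66.2 kPa.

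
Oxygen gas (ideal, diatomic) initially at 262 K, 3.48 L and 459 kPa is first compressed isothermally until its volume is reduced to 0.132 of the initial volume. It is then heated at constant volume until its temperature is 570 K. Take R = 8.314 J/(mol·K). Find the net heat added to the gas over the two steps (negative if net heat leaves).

1460 J

n = P₁V₁/(RT₁) = 459×3.48/(8.314×262) = 0.733 mol.
Step 1 — Isothermal: T stays 262 K; PV = const ⇒ V₂ = 0.459 L, P₂ = 3480 kPa.
ΔU = 0 (ideal gas, T constant).
W = nRT ln(V₂/V₁) = 0.733×8.314×262×ln(0.132) = -3230 J.
Q = ΔU + W = -3230 J.
State after step 1: P = 3480 kPa, V = 0.459 L, T = 262 K.
Step 2 — Isochoric: V stays 0.459 L; P/T = const ⇒ T₂ = 570 K, P₂ = 7570 kPa.
W = 0 (no volume change).
ΔU = nCvΔT = 0.733×20.8×(570−262) = 4690 J.
Q = ΔU = 4690 J.
Net over both steps: W = -3230 J, Q = 1460 J, ΔU = 4690 J.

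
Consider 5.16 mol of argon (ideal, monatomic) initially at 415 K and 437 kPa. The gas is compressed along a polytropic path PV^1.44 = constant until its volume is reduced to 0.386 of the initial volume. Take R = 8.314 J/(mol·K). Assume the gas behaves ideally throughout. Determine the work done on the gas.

21000 J

V₁ = nRT₁/P₁ = 5.16×8.314×415/437 = 40.7 L.
Polytropic n=1.44: T₂ = T₁(V₁/V₂)^(n−1) = 415×(2.59)^0.44 = 631 K; P₂ = P₁(V₁/V₂)^n = 1720 kPa.
W = (P₁V₁−P₂V₂)/(n−1) = (437×40.7−1720×15.7)/0.44 = -21000 J.
Work done on the gas = −W_by = 21000 J.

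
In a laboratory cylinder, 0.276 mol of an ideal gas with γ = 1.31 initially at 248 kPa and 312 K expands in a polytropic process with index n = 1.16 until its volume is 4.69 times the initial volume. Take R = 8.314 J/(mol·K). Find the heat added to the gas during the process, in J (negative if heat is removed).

474 J

V₁ = nRT₁/P₁ = 0.276×8.314×312/248 = 2.89 L.
Polytropic n=1.16: T₂ = T₁(V₁/V₂)^(n−1) = 312×(0.213)^0.16 = 244 K; P₂ = P₁(V₁/V₂)^n = 41.3 kPa.
W = (P₁V₁−P₂V₂)/(n−1) = (248×2.89−41.3×13.5)/0.16 = 980 J.
ΔU = nCvΔT = 0.276×26.8×(244−312) = -506 J.
Q = ΔU + W = 474 J.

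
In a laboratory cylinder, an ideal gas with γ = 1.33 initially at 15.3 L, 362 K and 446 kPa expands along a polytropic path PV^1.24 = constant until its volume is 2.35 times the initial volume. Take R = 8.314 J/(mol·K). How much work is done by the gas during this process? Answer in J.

n = P₁V₁/(RT₁) = 446×15.3/(8.314×362) = 2.27 mol.
Polytropic n=1.24: T₂ = T₁(V₁/V₂)^(n−1) = 362×(0.426)^0.24 = 295 K; P₂ = P₁(V₁/V₂)^n = 155 kPa.
W = (P₁V₁−P₂V₂)/(n−1) = (446×15.3−155×36.0)/0.24 = 5270 J.

5270 J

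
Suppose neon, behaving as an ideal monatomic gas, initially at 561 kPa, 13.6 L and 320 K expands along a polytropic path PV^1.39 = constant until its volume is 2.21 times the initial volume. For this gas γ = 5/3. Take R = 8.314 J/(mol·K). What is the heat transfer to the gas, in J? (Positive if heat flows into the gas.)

n = P₁V₁/(RT₁) = 561×13.6/(8.314×320) = 2.87 mol.
Polytropic n=1.39: T₂ = T₁(V₁/V₂)^(n−1) = 320×(0.452)^0.39 = 235 K; P₂ = P₁(V₁/V₂)^n = 186 kPa.
W = (P₁V₁−P₂V₂)/(n−1) = (561×13.6−186×30.1)/0.39 = 5200 J.
ΔU = nCvΔT = 2.87×12.5×(235−320) = -3040 J.
Q = ΔU + W = 2160 J.

2160 J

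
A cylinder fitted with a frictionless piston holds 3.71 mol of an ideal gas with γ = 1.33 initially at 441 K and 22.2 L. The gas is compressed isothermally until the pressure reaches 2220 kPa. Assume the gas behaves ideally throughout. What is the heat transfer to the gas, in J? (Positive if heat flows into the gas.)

P₁ = nRT₁/V₁ = 3.71×8.314×441/22.2 = 613 kPa.
Isothermal: T stays 441 K; PV = const ⇒ V₂ = 6.13 L, P₂ = 2220 kPa.
ΔU = 0 (ideal gas, T constant).
W = nRT ln(V₂/V₁) = 3.71×8.314×441×ln(0.276) = -17500 J.
Q = ΔU + W = -17500 J.

-17500 J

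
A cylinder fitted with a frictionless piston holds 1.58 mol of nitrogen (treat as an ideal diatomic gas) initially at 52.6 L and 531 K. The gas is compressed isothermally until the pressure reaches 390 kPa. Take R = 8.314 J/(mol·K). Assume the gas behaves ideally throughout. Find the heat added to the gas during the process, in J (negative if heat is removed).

P₁ = nRT₁/V₁ = 1.58×8.314×531/52.6 = 133 kPa.
Isothermal: T stays 531 K; PV = const ⇒ V₂ = 17.9 L, P₂ = 390 kPa.
ΔU = 0 (ideal gas, T constant).
W = nRT ln(V₂/V₁) = 1.58×8.314×531×ln(0.340) = -7520 J.
Q = ΔU + W = -7520 J.

-7520 J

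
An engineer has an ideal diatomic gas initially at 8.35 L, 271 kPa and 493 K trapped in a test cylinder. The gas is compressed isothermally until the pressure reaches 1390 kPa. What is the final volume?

Isothermal: T stays 493 K; PV = const ⇒ V₂ = 1.63 L, P₂ = 1390 kPa.

1.63 L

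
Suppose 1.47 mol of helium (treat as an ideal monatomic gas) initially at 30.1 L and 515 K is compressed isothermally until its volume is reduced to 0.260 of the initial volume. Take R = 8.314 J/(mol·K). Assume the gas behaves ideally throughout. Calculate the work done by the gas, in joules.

-8480 J

P₁ = nRT₁/V₁ = 1.47×8.314×515/30.1 = 209 kPa.
Isothermal: T stays 515 K; PV = const ⇒ V₂ = 7.83 L, P₂ = 804 kPa.
W = nRT ln(V₂/V₁) = 1.47×8.314×515×ln(0.260) = -8480 J.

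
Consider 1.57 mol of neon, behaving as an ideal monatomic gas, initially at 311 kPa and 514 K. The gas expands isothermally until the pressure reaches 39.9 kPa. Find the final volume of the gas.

V₁ = nRT₁/P₁ = 1.57×8.314×514/311 = 21.6 L.
Isothermal: T stays 514 K; PV = const ⇒ V₂ = 168 L, P₂ = 39.9 kPa.

168 L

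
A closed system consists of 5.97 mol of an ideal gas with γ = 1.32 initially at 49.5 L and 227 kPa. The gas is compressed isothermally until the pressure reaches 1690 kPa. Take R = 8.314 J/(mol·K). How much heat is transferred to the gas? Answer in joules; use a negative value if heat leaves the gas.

-22600 J

T₁ = P₁V₁/(nR) = 227×49.5/(5.97×8.314) = 226 K.
Isothermal: T stays 226 K; PV = const ⇒ V₂ = 6.65 L, P₂ = 1690 kPa.
ΔU = 0 (ideal gas, T constant).
W = nRT ln(V₂/V₁) = 5.97×8.314×226×ln(0.134) = -22600 J.
Q = ΔU + W = -22600 J.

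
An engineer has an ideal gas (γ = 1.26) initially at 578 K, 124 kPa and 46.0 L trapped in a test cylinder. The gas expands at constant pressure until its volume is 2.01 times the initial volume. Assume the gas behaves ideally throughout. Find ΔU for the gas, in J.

n = P₁V₁/(RT₁) = 124×46.0/(8.314×578) = 1.19 mol.
Isobaric: P stays 124 kPa; V/T = const ⇒ T₂ = 1160 K, V₂ = 92.5 L.
For an ideal gas ΔU = nCvΔT with Cv = R/(γ−1) = 32.0 J/(mol·K).
ΔU = 1.19×32.0×(1160−578) = 22200 J.

22200 J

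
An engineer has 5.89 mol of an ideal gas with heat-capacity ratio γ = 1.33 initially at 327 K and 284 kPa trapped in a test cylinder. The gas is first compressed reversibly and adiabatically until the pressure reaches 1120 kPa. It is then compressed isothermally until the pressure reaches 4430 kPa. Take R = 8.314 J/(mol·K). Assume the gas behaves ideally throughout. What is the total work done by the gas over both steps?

V₁ = nRT₁/P₁ = 5.89×8.314×327/284 = 56.4 L.
Step 1 — Adiabatic: T₂/T₁ = (P₂/P₁)^((γ−1)/γ) ⇒ T₂ = 327×(3.94)^0.248 = 460 K; V₂ = 20.1 L.
ΔU = nCvΔT = 5.89×25.2×(460−327) = 19700 J.
Q = 0 for an adiabatic process, so W = −ΔU = -19700 J.
State after step 1: P = 1120 kPa, V = 20.1 L, T = 460 K.
Step 2 — Isothermal: T stays 460 K; PV = const ⇒ V₂ = 5.08 L, P₂ = 4430 kPa.
ΔU = 0 (ideal gas, T constant).
W = nRT ln(V₂/V₁) = 5.89×8.314×460×ln(0.253) = -30900 J.
Q = ΔU + W = -30900 J.
Net over both steps: W = -50600 J, Q = -30900 J, ΔU = 19700 J.

-50600 J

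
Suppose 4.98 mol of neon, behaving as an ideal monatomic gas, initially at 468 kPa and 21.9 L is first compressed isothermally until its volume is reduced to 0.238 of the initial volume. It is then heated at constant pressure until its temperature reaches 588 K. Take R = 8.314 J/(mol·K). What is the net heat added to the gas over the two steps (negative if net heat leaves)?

20500 J

T₁ = P₁V₁/(nR) = 468×21.9/(4.98×8.314) = 248 K.
Step 1 — Isothermal: T stays 248 K; PV = const ⇒ V₂ = 5.21 L, P₂ = 1970 kPa.
ΔU = 0 (ideal gas, T constant).
W = nRT ln(V₂/V₁) = 4.98×8.314×248×ln(0.238) = -14700 J.
Q = ΔU + W = -14700 J.
State after step 1: P = 1970 kPa, V = 5.21 L, T = 248 K.
Step 2 — Isobaric: P stays 1970 kPa; V/T = const ⇒ T₂ = 588 K, V₂ = 12.4 L.
W = PΔV = 1970×(12.4−5.21) kPa·L = 14100 J.
ΔU = nCvΔT = 4.98×12.5×(588−248) = 21100 J.
Q = ΔU + W = nCpΔT = 35200 J.
Net over both steps: W = -616 J, Q = 20500 J, ΔU = 21100 J.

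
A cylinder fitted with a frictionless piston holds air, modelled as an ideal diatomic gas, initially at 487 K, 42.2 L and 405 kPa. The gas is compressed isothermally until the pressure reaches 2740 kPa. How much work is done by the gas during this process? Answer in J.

-32700 J

n = P₁V₁/(RT₁) = 405×42.2/(8.314×487) = 4.22 mol.
Isothermal: T stays 487 K; PV = const ⇒ V₂ = 6.24 L, P₂ = 2740 kPa.
W = nRT ln(V₂/V₁) = 4.22×8.314×487×ln(0.148) = -32700 J.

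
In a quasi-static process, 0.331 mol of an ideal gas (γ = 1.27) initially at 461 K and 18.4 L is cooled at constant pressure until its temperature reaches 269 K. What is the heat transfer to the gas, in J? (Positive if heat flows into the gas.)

-2490 J

P₁ = nRT₁/V₁ = 0.331×8.314×461/18.4 = 68.9 kPa.
Isobaric: P stays 68.9 kPa; V/T = const ⇒ T₂ = 269 K, V₂ = 10.7 L.
W = PΔV = 68.9×(10.7−18.4) kPa·L = -528 J.
ΔU = nCvΔT = 0.331×30.8×(269−461) = -1960 J.
Q = ΔU + W = nCpΔT = -2490 J.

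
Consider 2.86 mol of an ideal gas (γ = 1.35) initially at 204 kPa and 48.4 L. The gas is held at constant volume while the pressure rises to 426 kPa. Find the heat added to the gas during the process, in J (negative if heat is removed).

30700 J

T₁ = P₁V₁/(nR) = 204×48.4/(2.86×8.314) = 415 K.
Isochoric: V stays 48.4 L; P/T = const ⇒ T₂ = 867 K, P₂ = 426 kPa.
W = 0 (no volume change).
ΔU = nCvΔT = 2.86×23.8×(867−415) = 30700 J.
Q = ΔU = 30700 J.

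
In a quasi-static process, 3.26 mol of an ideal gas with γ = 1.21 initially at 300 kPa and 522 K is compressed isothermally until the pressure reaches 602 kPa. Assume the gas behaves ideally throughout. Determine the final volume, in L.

23.5 L

V₁ = nRT₁/P₁ = 3.26×8.314×522/300 = 47.2 L.
Isothermal: T stays 522 K; PV = const ⇒ V₂ = 23.5 L, P₂ = 602 kPa.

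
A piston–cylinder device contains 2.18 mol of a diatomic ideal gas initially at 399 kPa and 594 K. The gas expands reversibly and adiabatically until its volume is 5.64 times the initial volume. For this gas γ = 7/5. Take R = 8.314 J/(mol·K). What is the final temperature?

V₁ = nRT₁/P₁ = 2.18×8.314×594/399 = 27.0 L.
Adiabatic: TV^(γ−1) = const ⇒ T₂ = 594×(0.177)^0.400 = 297 K; PV^γ = const ⇒ P₂ = 35.4 kPa.

297 K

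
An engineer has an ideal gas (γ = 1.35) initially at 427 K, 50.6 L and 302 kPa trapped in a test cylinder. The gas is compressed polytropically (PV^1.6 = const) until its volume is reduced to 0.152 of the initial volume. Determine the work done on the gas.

n = P₁V₁/(RT₁) = 302×50.6/(8.314×427) = 4.30 mol.
Polytropic n=1.6: T₂ = T₁(V₁/V₂)^(n−1) = 427×(6.58)^0.60 = 1320 K; P₂ = P₁(V₁/V₂)^n = 6150 kPa.
W = (P₁V₁−P₂V₂)/(n−1) = (302×50.6−6150×7.69)/0.60 = -53400 J.
Work done on the gas = −W_by = 53400 J.

53400 J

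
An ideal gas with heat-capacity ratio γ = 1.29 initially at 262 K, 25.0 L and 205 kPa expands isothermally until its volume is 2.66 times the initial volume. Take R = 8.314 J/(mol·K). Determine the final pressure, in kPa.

Isothermal: T stays 262 K; PV = const ⇒ V₂ = 66.5 L, P₂ = 77.1 kPa.

77.1 kPa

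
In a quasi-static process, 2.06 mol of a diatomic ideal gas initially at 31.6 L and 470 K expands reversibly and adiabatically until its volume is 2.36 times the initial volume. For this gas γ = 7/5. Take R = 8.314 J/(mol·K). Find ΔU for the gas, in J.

-5850 J

P₁ = nRT₁/V₁ = 2.06×8.314×470/31.6 = 255 kPa.
Adiabatic: TV^(γ−1) = const ⇒ T₂ = 470×(0.424)^0.400 = 333 K; PV^γ = const ⇒ P₂ = 76.6 kPa.
For an ideal gas ΔU = nCvΔT with Cv = (5/2)R = 20.8 J/(mol·K).
ΔU = 2.06×20.8×(333−470) = -5850 J.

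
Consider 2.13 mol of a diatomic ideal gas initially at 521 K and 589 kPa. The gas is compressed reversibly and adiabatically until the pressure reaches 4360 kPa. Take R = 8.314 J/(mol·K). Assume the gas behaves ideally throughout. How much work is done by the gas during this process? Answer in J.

V₁ = nRT₁/P₁ = 2.13×8.314×521/589 = 15.7 L.
Adiabatic: T₂/T₁ = (P₂/P₁)^((γ−1)/γ) ⇒ T₂ = 521×(7.40)^0.286 = 923 K; V₂ = 3.75 L.
ΔU = nCvΔT = 2.13×20.8×(923−521) = 17800 J.
Q = 0 for an adiabatic process, so W = −ΔU = -17800 J.

-17800 J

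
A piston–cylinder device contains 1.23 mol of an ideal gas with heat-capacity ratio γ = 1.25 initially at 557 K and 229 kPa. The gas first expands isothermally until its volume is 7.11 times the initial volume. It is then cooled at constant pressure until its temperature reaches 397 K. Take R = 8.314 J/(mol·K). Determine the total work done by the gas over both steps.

9540 J

V₁ = nRT₁/P₁ = 1.23×8.314×557/229 = 24.9 L.
Step 1 — Isothermal: T stays 557 K; PV = const ⇒ V₂ = 177 L, P₂ = 32.2 kPa.
ΔU = 0 (ideal gas, T constant).
W = nRT ln(V₂/V₁) = 1.23×8.314×557×ln(7.11) = 11200 J.
Q = ΔU + W = 11200 J.
State after step 1: P = 32.2 kPa, V = 177 L, T = 557 K.
Step 2 — Isobaric: P stays 32.2 kPa; V/T = const ⇒ T₂ = 397 K, V₂ = 126 L.
W = PΔV = 32.2×(126−177) kPa·L = -1640 J.
ΔU = nCvΔT = 1.23×33.3×(397−557) = -6540 J.
Q = ΔU + W = nCpΔT = -8180 J.
Net over both steps: W = 9540 J, Q = 2990 J, ΔU = -6540 J.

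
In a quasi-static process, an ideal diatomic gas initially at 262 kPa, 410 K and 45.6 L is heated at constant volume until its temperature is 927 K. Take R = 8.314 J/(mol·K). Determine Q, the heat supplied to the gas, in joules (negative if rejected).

37700 J

n = P₁V₁/(RT₁) = 262×45.6/(8.314×410) = 3.50 mol.
Isochoric: V stays 45.6 L; P/T = const ⇒ T₂ = 927 K, P₂ = 592 kPa.
W = 0 (no volume change).
ΔU = nCvΔT = 3.50×20.8×(927−410) = 37700 J.
Q = ΔU = 37700 J.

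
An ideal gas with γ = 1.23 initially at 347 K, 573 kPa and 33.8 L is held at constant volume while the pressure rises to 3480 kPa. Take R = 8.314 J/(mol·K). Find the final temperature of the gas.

Isochoric: V stays 33.8 L; P/T = const ⇒ T₂ = 2110 K, P₂ = 3480 kPa.

2110 K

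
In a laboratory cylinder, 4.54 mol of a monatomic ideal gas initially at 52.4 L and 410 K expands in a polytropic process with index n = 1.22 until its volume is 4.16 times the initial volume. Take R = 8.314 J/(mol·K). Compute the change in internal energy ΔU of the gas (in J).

-6250 J

P₁ = nRT₁/V₁ = 4.54×8.314×410/52.4 = 295 kPa.
Polytropic n=1.22: T₂ = T₁(V₁/V₂)^(n−1) = 410×(0.240)^0.22 = 300 K; P₂ = P₁(V₁/V₂)^n = 51.9 kPa.
For an ideal gas ΔU = nCvΔT with Cv = (3/2)R = 12.5 J/(mol·K).
ΔU = 4.54×12.5×(300−410) = -6250 J.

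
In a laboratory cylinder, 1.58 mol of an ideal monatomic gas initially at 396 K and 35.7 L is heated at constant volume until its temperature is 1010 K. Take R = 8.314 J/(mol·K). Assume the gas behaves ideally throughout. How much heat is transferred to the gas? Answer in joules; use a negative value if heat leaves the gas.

P₁ = nRT₁/V₁ = 1.58×8.314×396/35.7 = 146 kPa.
Isochoric: V stays 35.7 L; P/T = const ⇒ T₂ = 1010 K, P₂ = 372 kPa.
W = 0 (no volume change).
ΔU = nCvΔT = 1.58×12.5×(1010−396) = 12100 J.
Q = ΔU = 12100 J.

12100 J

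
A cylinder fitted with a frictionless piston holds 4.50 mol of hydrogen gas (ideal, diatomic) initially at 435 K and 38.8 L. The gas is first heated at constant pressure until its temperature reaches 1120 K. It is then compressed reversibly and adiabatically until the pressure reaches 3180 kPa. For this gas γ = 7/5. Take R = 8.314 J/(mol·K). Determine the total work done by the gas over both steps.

-56500 J

P₁ = nRT₁/V₁ = 4.50×8.314×435/38.8 = 419 kPa.
Step 1 — Isobaric: P stays 419 kPa; V/T = const ⇒ T₂ = 1120 K, V₂ = 99.9 L.
W = PΔV = 419×(99.9−38.8) kPa·L = 25600 J.
ΔU = nCvΔT = 4.50×20.8×(1120−435) = 64100 J.
Q = ΔU + W = nCpΔT = 89700 J.
State after step 1: P = 419 kPa, V = 99.9 L, T = 1120 K.
Step 2 — Adiabatic: T₂/T₁ = (P₂/P₁)^((γ−1)/γ) ⇒ T₂ = 1120×(7.58)^0.286 = 2000 K; V₂ = 23.5 L.
ΔU = nCvΔT = 4.50×20.8×(2000−1120) = 82100 J.
Q = 0 for an adiabatic process, so W = −ΔU = -82100 J.
Net over both steps: W = -56500 J, Q = 89700 J, ΔU = 146000 J.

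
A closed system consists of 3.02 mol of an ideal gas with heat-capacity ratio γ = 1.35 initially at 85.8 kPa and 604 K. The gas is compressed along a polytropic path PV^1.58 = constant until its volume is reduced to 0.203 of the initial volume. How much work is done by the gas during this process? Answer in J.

V₁ = nRT₁/P₁ = 3.02×8.314×604/85.8 = 177 L.
Polytropic n=1.58: T₂ = T₁(V₁/V₂)^(n−1) = 604×(4.93)^0.58 = 1520 K; P₂ = P₁(V₁/V₂)^n = 1070 kPa.
W = (P₁V₁−P₂V₂)/(n−1) = (85.8×177−1070×35.9)/0.58 = -39800 J.

-39800 J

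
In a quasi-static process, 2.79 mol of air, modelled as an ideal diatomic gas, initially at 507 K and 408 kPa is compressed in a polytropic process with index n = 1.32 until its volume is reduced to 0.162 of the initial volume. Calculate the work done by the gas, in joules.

V₁ = nRT₁/P₁ = 2.79×8.314×507/408 = 28.8 L.
Polytropic n=1.32: T₂ = T₁(V₁/V₂)^(n−1) = 507×(6.17)^0.32 = 908 K; P₂ = P₁(V₁/V₂)^n = 4510 kPa.
W = (P₁V₁−P₂V₂)/(n−1) = (408×28.8−4510×4.67)/0.32 = -29000 J.

-29000 J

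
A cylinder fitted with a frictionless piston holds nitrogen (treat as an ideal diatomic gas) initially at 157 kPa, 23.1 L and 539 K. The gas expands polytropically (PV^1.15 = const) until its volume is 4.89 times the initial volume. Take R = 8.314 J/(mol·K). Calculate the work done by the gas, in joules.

5120 J

n = P₁V₁/(RT₁) = 157×23.1/(8.314×539) = 0.809 mol.
Polytropic n=1.15: T₂ = T₁(V₁/V₂)^(n−1) = 539×(0.204)^0.15 = 425 K; P₂ = P₁(V₁/V₂)^n = 25.3 kPa.
W = (P₁V₁−P₂V₂)/(n−1) = (157×23.1−25.3×113)/0.15 = 5120 J.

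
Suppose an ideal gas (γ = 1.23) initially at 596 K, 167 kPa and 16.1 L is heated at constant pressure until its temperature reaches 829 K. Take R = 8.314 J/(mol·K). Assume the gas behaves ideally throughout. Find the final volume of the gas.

22.4 L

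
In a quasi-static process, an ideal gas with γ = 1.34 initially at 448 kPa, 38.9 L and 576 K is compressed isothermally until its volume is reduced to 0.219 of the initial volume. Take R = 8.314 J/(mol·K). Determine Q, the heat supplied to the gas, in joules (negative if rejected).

-26500 J

n = P₁V₁/(RT₁) = 448×38.9/(8.314×576) = 3.64 mol.
Isothermal: T stays 576 K; PV = const ⇒ V₂ = 8.52 L, P₂ = 2050 kPa.
ΔU = 0 (ideal gas, T constant).
W = nRT ln(V₂/V₁) = 3.64×8.314×576×ln(0.219) = -26500 J.
Q = ΔU + W = -26500 J.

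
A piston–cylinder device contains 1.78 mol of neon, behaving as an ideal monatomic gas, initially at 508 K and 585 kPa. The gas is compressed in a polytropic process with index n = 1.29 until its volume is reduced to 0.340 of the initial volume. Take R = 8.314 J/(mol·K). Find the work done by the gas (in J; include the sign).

V₁ = nRT₁/P₁ = 1.78×8.314×508/585 = 12.9 L.
Polytropic n=1.29: T₂ = T₁(V₁/V₂)^(n−1) = 508×(2.94)^0.29 = 695 K; P₂ = P₁(V₁/V₂)^n = 2350 kPa.
W = (P₁V₁−P₂V₂)/(n−1) = (585×12.9−2350×4.37)/0.29 = -9520 J.

-9520 J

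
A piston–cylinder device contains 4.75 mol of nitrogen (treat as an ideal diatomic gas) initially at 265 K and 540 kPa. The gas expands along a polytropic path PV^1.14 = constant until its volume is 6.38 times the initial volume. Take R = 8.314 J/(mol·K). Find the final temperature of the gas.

204 K

V₁ = nRT₁/P₁ = 4.75×8.314×265/540 = 19.4 L.
Polytropic n=1.14: T₂ = T₁(V₁/V₂)^(n−1) = 265×(0.157)^0.14 = 204 K; P₂ = P₁(V₁/V₂)^n = 65.3 kPa.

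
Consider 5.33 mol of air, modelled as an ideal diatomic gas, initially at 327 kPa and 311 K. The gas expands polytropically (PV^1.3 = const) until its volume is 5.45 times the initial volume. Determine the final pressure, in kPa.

36.1 kPa

V₁ = nRT₁/P₁ = 5.33×8.314×311/327 = 42.1 L.
Polytropic n=1.3: T₂ = T₁(V₁/V₂)^(n−1) = 311×(0.183)^0.30 = 187 K; P₂ = P₁(V₁/V₂)^n = 36.1 kPa.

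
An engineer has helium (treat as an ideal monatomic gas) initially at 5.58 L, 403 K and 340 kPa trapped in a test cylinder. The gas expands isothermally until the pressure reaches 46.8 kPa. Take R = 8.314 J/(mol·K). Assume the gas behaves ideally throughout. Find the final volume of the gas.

Isothermal: T stays 403 K; PV = const ⇒ V₂ = 40.5 L, P₂ = 46.8 kPa.

40.5 L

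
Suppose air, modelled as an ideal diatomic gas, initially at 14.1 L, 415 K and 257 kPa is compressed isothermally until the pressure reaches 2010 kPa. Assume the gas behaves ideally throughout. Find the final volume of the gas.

1.80 L

Isothermal: T stays 415 K; PV = const ⇒ V₂ = 1.80 L, P₂ = 2010 kPa.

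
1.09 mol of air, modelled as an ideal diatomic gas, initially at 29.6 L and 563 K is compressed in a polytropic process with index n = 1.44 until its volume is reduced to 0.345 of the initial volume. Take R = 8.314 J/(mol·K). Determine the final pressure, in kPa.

798 kPa

P₁ = nRT₁/V₁ = 1.09×8.314×563/29.6 = 172 kPa.
Polytropic n=1.44: T₂ = T₁(V₁/V₂)^(n−1) = 563×(2.90)^0.44 = 899 K; P₂ = P₁(V₁/V₂)^n = 798 kPa.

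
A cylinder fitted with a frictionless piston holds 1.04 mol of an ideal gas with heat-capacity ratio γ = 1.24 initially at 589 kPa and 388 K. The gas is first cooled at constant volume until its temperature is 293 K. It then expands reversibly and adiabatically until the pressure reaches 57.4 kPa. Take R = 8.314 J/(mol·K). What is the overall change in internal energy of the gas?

-6880 J

V₁ = nRT₁/P₁ = 1.04×8.314×388/589 = 5.70 L.
Step 1 — Isochoric: V stays 5.70 L; P/T = const ⇒ T₂ = 293 K, P₂ = 445 kPa.
W = 0 (no volume change).
ΔU = nCvΔT = 1.04×34.6×(293−388) = -3420 J.
Q = ΔU = -3420 J.
State after step 1: P = 445 kPa, V = 5.70 L, T = 293 K.
Step 2 — Adiabatic: T₂/T₁ = (P₂/P₁)^((γ−1)/γ) ⇒ T₂ = 293×(0.129)^0.194 = 197 K; V₂ = 29.7 L.
ΔU = nCvΔT = 1.04×34.6×(197−293) = -3450 J.
Q = 0 for an adiabatic process, so W = −ΔU = 3450 J.
Net over both steps: W = 3450 J, Q = -3420 J, ΔU = -6880 J.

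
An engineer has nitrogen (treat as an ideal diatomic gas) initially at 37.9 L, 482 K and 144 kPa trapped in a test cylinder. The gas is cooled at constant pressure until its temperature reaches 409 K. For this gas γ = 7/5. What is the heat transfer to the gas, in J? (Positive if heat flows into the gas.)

n = P₁V₁/(RT₁) = 144×37.9/(8.314×482) = 1.36 mol.
Isobaric: P stays 144 kPa; V/T = const ⇒ T₂ = 409 K, V₂ = 32.2 L.
W = PΔV = 144×(32.2−37.9) kPa·L = -827 J.
ΔU = nCvΔT = 1.36×20.8×(409−482) = -2070 J.
Q = ΔU + W = nCpΔT = -2890 J.

-2890 J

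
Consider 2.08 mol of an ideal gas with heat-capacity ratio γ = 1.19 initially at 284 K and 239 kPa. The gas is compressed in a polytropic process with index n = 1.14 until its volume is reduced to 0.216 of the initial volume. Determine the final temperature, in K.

352 K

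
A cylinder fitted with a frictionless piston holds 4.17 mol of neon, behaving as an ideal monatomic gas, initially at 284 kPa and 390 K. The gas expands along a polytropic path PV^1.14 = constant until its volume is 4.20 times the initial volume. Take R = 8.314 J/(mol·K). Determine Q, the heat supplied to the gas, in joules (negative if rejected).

V₁ = nRT₁/P₁ = 4.17×8.314×390/284 = 47.6 L.
Polytropic n=1.14: T₂ = T₁(V₁/V₂)^(n−1) = 390×(0.238)^0.14 = 319 K; P₂ = P₁(V₁/V₂)^n = 55.3 kPa.
W = (P₁V₁−P₂V₂)/(n−1) = (284×47.6−55.3×200)/0.14 = 17600 J.
ΔU = nCvΔT = 4.17×12.5×(319−390) = -3690 J.
Q = ΔU + W = 13900 J.

13900 J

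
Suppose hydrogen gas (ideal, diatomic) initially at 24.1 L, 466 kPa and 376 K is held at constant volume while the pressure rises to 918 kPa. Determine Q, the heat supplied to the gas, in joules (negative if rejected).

n = P₁V₁/(RT₁) = 466×24.1/(8.314×376) = 3.59 mol.
Isochoric: V stays 24.1 L; P/T = const ⇒ T₂ = 741 K, P₂ = 918 kPa.
W = 0 (no volume change).
ΔU = nCvΔT = 3.59×20.8×(741−376) = 27200 J.
Q = ΔU = 27200 J.

27200 J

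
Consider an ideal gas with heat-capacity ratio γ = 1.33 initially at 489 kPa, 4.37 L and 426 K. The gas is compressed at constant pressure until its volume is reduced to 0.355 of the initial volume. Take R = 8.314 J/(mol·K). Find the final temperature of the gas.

Isobaric: P stays 489 kPa; V/T = const ⇒ T₂ = 151 K, V₂ = 1.55 L.

151 K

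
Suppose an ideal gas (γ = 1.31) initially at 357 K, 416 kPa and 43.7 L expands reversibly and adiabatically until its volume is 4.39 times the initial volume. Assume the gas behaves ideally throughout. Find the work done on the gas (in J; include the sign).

n = P₁V₁/(RT₁) = 416×43.7/(8.314×357) = 6.12 mol.
Adiabatic: TV^(γ−1) = const ⇒ T₂ = 357×(0.228)^0.310 = 226 K; PV^γ = const ⇒ P₂ = 59.9 kPa.
ΔU = nCvΔT = 6.12×26.8×(226−357) = -21600 J.
Q = 0 for an adiabatic process, so W = −ΔU = 21600 J.
Work done on the gas = −W_by = -21600 J.

-21600 J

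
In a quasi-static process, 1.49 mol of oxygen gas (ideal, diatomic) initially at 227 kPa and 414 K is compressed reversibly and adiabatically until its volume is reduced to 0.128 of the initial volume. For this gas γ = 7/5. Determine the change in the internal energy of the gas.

16400 J

V₁ = nRT₁/P₁ = 1.49×8.314×414/227 = 22.6 L.
Adiabatic: TV^(γ−1) = const ⇒ T₂ = 414×(7.81)^0.400 = 942 K; PV^γ = const ⇒ P₂ = 4040 kPa.
For an ideal gas ΔU = nCvΔT with Cv = (5/2)R = 20.8 J/(mol·K).
ΔU = 1.49×20.8×(942−414) = 16400 J.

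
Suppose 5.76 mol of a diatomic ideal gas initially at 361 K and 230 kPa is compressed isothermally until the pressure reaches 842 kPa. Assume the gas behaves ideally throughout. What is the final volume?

20.5 L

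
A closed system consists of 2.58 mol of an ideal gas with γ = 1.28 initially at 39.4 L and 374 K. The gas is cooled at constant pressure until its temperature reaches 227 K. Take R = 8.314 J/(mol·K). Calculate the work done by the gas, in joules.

-3150 J

P₁ = nRT₁/V₁ = 2.58×8.314×374/39.4 = 204 kPa.
Isobaric: P stays 204 kPa; V/T = const ⇒ T₂ = 227 K, V₂ = 23.9 L.
W = PΔV = 204×(23.9−39.4) kPa·L = -3150 J.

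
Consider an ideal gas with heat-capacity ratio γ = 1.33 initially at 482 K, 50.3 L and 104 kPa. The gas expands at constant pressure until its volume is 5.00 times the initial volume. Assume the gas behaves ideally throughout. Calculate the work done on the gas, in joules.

-20900 J

n = P₁V₁/(RT₁) = 104×50.3/(8.314×482) = 1.31 mol.
Isobaric: P stays 104 kPa; V/T = const ⇒ T₂ = 2410 K, V₂ = 252 L.
W = PΔV = 104×(252−50.3) kPa·L = 20900 J.
Work done on the gas = −W_by = -20900 J.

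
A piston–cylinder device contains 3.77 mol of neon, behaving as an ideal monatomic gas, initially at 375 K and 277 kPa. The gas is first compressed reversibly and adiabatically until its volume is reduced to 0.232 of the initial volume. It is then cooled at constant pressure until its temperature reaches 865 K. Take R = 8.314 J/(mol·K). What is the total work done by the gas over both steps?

-33100 J

V₁ = nRT₁/P₁ = 3.77×8.314×375/277 = 42.4 L.
Step 1 — Adiabatic: TV^(γ−1) = const ⇒ T₂ = 375×(4.31)^0.667 = 993 K; PV^γ = const ⇒ P₂ = 3160 kPa.
ΔU = nCvΔT = 3.77×12.5×(993−375) = 29100 J.
Q = 0 for an adiabatic process, so W = −ΔU = -29100 J.
State after step 1: P = 3160 kPa, V = 9.84 L, T = 993 K.
Step 2 — Isobaric: P stays 3160 kPa; V/T = const ⇒ T₂ = 865 K, V₂ = 8.57 L.
W = PΔV = 3160×(8.57−9.84) kPa·L = -4020 J.
ΔU = nCvΔT = 3.77×12.5×(865−993) = -6030 J.
Q = ΔU + W = nCpΔT = -10000 J.
Net over both steps: W = -33100 J, Q = -10000 J, ΔU = 23000 J.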